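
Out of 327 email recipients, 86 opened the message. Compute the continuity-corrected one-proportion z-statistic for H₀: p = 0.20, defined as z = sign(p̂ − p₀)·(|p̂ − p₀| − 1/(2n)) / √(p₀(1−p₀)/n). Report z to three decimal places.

z = 2.779

p̂ = 86/327 = 0.26300. p̂ − p₀ = 0.062997.
Continuity correction 1/(2n) = 1/654 = 0.001529.
Corrected numerator: |0.062997| − 0.001529 = 0.061468.
SE₀ = √(0.20·0.80/327) = 0.022120.
z = (+)0.061468/0.022120 = 2.779.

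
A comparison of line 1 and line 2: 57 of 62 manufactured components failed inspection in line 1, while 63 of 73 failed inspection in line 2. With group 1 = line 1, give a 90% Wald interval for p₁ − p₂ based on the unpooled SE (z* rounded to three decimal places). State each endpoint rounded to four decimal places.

p̂₁ = 57/62 = 0.91935, p̂₂ = 63/73 = 0.86301; p̂₁ − p̂₂ = 0.05634.
SE = √(0.001195831 + 0.001619467) = √0.002815298 = 0.053059.
For 90% confidence, z* = 1.645. Margin of error = 0.08728.
Interval: 0.05634 ± 0.08728 → (-0.0309, 0.1436).

(-0.0309, 0.1436)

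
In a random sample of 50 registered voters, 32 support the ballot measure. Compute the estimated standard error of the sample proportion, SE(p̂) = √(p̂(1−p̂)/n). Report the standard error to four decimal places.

The sample proportion is 32/50 = 0.64000.
p̂(1−p̂) = 0.230400.
Dividing by n and taking the root: √0.004608000 = 0.0679.

SE = 0.0679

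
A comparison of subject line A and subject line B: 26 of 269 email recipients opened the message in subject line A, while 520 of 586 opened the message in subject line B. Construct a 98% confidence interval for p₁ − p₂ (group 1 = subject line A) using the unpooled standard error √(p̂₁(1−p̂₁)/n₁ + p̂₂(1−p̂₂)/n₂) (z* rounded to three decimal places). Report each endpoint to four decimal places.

(-0.8425, -0.7390)

p̂₁ = 0.09665, p̂₂ = 0.88737, so the observed difference is -0.79072.
SE = √(0.000324581 + 0.000170551) = √0.000495132 = 0.022252.
z* = 2.326 at the 98% level. Margin = 2.326·0.022252 = 0.05176.
CI: -0.79072 ± 0.05176 = (-0.8425, -0.7390).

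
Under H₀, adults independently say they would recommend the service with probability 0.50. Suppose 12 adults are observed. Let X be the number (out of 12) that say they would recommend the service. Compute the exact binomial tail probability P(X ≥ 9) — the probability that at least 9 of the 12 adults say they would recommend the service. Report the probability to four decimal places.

X is binomial with n = 12 and p = 0.50.
P(X ≥ 9) = C(12,9)·0.50^9·0.50^3 + C(12,10)·0.50^10·0.50^2 + C(12,11)·0.50^11·0.50^1 + C(12,12)·0.50^12·0.50^0.
= 0.053711 + 0.016113 + 0.002930 + 0.000244 = 0.0730.

P = 0.0730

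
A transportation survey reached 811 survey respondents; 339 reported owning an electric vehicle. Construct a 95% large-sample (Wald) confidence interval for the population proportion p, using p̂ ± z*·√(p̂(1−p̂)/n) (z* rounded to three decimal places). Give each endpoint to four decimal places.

p̂ = 339/811 = 0.41800.
Standard error of p̂: √(0.243276/811) = √0.000299971 = 0.017320.
The 95% critical value is z* = 1.960.
Margin = 1.960·0.017320 = 0.03395.
Interval: 0.41800 ± 0.03395 → (0.3841, 0.4519).

(0.3841, 0.4519)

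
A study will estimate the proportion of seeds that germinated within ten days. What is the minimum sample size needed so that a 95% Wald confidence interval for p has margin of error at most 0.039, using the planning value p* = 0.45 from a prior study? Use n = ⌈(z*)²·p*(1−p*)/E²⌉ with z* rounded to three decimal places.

For 95% confidence, z* = 1.960.
p*(1−p*) = 0.45·0.55 = 0.2475.
Required n before rounding: 3.841600 × 0.2475 / 0.039² = 625.112.
⌈625.112⌉ = 626.

n = 626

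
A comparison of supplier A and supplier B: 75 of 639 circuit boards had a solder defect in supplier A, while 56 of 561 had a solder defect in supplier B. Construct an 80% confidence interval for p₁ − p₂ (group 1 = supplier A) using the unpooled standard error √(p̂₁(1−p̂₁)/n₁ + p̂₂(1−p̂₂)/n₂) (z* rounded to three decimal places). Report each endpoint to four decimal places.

(-0.0055, 0.0406)

p̂₁ = 0.11737, p̂₂ = 0.09982, so the observed difference is 0.01755.
SE = √(0.000162120 + 0.000160174) = √0.000322294 = 0.017953.
The 80% critical value is z* = 1.282. Margin = 1.282·0.017953 = 0.02302.
Interval: 0.01755 ± 0.02302 → (-0.0055, 0.0406).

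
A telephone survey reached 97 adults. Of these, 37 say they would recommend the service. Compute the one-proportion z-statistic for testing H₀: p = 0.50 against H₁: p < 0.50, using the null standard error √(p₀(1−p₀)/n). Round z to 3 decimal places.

p̂ = 37/97 = 0.38144.
Under H₀, SE = √(p₀(1−p₀)/n) = √(0.50·0.50/97) = √0.002577320 = 0.050767.
Test statistic: z = -0.11856/0.050767 = -2.335.

z = -2.335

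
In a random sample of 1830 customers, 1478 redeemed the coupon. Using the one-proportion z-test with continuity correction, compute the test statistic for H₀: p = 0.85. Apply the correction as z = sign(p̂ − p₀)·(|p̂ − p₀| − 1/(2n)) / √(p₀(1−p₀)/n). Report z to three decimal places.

z = -5.041

Sample proportion p̂ = 1478/1830 = 0.80765. p̂ − p₀ = -0.042350.
1/(2n) = 0.000273.
Corrected numerator: |-0.042350| − 0.000273 = 0.042077.
Null standard error: √(0.85·0.15/1830) = √0.000069672 = 0.008347.
z = (−)0.042077/0.008347 = -5.041.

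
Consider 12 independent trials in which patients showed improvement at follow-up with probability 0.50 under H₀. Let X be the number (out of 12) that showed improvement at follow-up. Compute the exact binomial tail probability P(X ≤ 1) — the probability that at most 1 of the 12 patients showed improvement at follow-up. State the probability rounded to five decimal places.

X ~ Binomial(n=12, p=0.50).
P(X ≤ 1) = C(12,0)·0.50^0·0.50^12 + C(12,1)·0.50^1·0.50^11.
= 0.000244 + 0.002930 = 0.00317.

P = 0.00317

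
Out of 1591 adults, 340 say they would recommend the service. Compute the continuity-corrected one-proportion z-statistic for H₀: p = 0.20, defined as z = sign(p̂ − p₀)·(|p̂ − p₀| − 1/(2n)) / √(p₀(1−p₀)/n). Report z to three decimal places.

Sample proportion p̂ = 340/1591 = 0.21370. p̂ − p₀ = 0.013702.
1/(2n) = 0.000314.
Corrected numerator: |0.013702| − 0.000314 = 0.013388.
SE₀ = √(0.20·0.80/1591) = 0.010028.
z = (+)0.013388/0.010028 = 1.335.

z = 1.335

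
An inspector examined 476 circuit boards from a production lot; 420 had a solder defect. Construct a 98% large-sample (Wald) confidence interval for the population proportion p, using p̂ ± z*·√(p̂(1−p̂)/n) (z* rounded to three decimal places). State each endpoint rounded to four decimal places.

(0.8480, 0.9167)

p̂ = 420/476 = 0.88235.
SE = √(p̂(1−p̂)/n) = √(0.103806/476) = 0.014768.
For 98% confidence, z* = 2.326.
Margin of error: 2.326 × 0.014768 = 0.03435.
Interval: 0.88235 ± 0.03435 → (0.8480, 0.9167).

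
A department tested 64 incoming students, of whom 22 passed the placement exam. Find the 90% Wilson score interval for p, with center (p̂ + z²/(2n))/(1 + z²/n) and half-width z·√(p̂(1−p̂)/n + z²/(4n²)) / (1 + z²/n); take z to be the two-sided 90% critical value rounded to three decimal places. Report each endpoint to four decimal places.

(0.2542, 0.4460)

p̂ = 22/64 = 0.34375; z = 1.645, so z² = 2.706025.
Denominator 1 + z²/n = 1 + 2.706025/64 = 1.042282.
Center = (0.34375 + 0.021141)/1.042282 = 0.35009.
Radicand: p̂(1−p̂)/n + z²/(4n²) = 0.003524780 + 0.000165163 = 0.003689943.
Half-width = z·√(radicand)/denom = 1.645·0.060745/1.042282 = 0.09587.
So the interval runs from 0.2542 to 0.4460.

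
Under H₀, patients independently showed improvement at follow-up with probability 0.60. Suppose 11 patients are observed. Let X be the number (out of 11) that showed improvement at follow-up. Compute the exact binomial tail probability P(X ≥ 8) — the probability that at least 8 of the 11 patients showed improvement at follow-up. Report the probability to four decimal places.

P = 0.2963

X ~ Binomial(n=11, p=0.60).
P(X ≥ 8) = C(11,8)·0.60^8·0.40^3 + C(11,9)·0.60^9·0.40^2 + C(11,10)·0.60^10·0.40^1 + C(11,11)·0.60^11·0.40^0.
= 0.177367 + 0.088684 + 0.026605 + 0.003628 = 0.2963.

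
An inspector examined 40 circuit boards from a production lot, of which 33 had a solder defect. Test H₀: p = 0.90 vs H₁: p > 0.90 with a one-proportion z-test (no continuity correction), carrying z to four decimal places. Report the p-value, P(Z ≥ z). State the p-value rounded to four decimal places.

p-value = 0.9431

Sample proportion p̂ = 33/40 = 0.82500.
SE₀ = √(0.90·0.10/40) = 0.047434.
Test statistic (full precision, shown to 4 dp): z = (33/40 − 0.90)/SE₀ ≈ -1.5811.
p-value = P(Z ≥ z) with z = -1.5811 → 0.9431.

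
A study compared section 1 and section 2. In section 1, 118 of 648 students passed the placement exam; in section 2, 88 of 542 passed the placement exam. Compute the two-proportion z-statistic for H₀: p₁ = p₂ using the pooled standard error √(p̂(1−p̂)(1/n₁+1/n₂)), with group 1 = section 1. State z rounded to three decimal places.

z = 0.896

p̂₁ = 118/648 = 0.18210, p̂₂ = 88/542 = 0.16236.
Pooled p̂ = (118+88)/(648+542) = 206/1190 = 0.17311.
Pooled SE = √[0.1431424·0.00338823] ≈ 0.022023.
z = 0.01974/0.022023 = 0.896.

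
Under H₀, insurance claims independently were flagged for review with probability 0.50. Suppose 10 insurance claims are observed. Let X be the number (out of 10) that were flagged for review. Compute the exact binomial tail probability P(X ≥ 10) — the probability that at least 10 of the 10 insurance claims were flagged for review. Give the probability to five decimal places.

P = 0.00098

X is binomial with n = 10 and p = 0.50.
P(X ≥ 10) = C(10,10)·0.50^10·0.50^0.
= 0.000977 = 0.00098.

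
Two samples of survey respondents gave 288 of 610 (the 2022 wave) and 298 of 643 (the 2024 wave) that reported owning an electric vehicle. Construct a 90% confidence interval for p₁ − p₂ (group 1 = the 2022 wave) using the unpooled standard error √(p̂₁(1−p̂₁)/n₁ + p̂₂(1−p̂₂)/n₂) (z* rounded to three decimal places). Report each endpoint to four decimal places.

(-0.0377, 0.0551)

p̂₁ = 0.47213, p̂₂ = 0.46345, so the observed difference is 0.00868.
SE = √(0.000408563 + 0.000386725) = √0.000795288 = 0.028201.
For 90% confidence, z* = 1.645. Margin of error = 0.04639.
CI: 0.00868 ± 0.04639 = (-0.0377, 0.0551).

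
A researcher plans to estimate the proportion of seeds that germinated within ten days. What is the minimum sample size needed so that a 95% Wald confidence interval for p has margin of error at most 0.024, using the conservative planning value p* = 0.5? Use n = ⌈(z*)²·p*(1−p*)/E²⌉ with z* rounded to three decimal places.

For 95% confidence, z* = 1.960.
p*(1−p*) = 0.50·0.50 = 0.2500.
(z*)²·p*(1−p*)/E² = 3.841600·0.2500/0.000576 = 1667.361.
⌈1667.361⌉ = 1668.

n = 1668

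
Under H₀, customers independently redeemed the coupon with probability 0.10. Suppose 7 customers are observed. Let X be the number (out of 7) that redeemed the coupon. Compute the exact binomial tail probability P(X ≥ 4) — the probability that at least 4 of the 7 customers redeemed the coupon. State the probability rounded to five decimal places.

X is binomial with n = 7 and p = 0.10.
P(X ≥ 4) = C(7,4)·0.10^4·0.90^3 + C(7,5)·0.10^5·0.90^2 + C(7,6)·0.10^6·0.90^1 + C(7,7)·0.10^7·0.90^0.
= 0.002552 + 0.000170 + 0.000006 + 0.000000 = 0.00273.

P = 0.00273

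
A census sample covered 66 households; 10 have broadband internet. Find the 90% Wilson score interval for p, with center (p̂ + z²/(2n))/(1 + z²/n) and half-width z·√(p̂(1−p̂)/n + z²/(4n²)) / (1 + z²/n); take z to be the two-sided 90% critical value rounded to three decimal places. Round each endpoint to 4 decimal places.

(0.0928, 0.2377)

Here p̂ = 10/66 = 0.15152 and z = 1.645 (z² = 2.706025).
1 + z²/n = 1.041000.
Adjusted center: (0.15152 + z²/(2n))/1.041000 = 0.16524.
Radicand: p̂(1−p̂)/n + z²/(4n²) = 0.001947853 + 0.000155304 = 0.002103157.
Half-width = 1.645·√0.002103157/1.041000 = 0.07247.
So the interval runs from 0.0928 to 0.2377.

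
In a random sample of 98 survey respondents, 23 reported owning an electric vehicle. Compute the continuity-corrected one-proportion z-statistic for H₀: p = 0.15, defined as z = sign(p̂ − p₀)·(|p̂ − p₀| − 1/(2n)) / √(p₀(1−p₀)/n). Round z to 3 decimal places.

p̂ = 23/98 = 0.23469. p̂ − p₀ = 0.084694.
1/(2n) = 0.005102.
Corrected numerator: |0.084694| − 0.005102 = 0.079592.
Null standard error: √(0.15·0.85/98) = √0.001301020 = 0.036070.
z = +0.079592/0.036070 = 2.207.

z = 2.207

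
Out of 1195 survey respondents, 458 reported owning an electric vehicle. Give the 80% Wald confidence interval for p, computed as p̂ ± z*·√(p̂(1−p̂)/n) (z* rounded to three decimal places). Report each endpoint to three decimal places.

Sample proportion p̂ = 458/1195 = 0.38326.
SE = √(p̂(1−p̂)/n) = √(0.236373/1195) = 0.014064.
z* = 1.282 at the 80% level.
Margin = 1.282·0.014064 = 0.01803.
So the interval runs from 0.365 to 0.401.

(0.365, 0.401)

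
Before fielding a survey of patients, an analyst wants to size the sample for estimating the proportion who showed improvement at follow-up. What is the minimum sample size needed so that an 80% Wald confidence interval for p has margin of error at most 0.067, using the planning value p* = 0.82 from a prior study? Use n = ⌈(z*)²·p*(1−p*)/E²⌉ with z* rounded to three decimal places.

n = 55

For 80% confidence, z* = 1.282.
p*(1−p*) = 0.1476.
Required n before rounding: 1.643524 × 0.1476 / 0.067² = 54.040.
Rounding up, n = 55.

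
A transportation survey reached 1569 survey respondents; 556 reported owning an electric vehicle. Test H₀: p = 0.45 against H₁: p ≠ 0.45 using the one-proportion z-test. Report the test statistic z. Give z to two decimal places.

z = -7.61

Sample proportion p̂ = 556/1569 = 0.35437.
Under H₀, SE = √(p₀(1−p₀)/n) = √(0.45·0.55/1569) = √0.000157744 = 0.012560.
z = (p̂ − p₀)/SE = (0.35437 − 0.45)/0.012560 = -7.61.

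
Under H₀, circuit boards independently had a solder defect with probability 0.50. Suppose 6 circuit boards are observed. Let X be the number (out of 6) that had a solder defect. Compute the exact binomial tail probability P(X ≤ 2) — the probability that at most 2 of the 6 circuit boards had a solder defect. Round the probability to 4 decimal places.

X is binomial with n = 6 and p = 0.50.
P(X ≤ 2) = C(6,0)·0.50^0·0.50^6 + C(6,1)·0.50^1·0.50^5 + C(6,2)·0.50^2·0.50^4.
= 0.015625 + 0.093750 + 0.234375 = 0.3438.

P = 0.3438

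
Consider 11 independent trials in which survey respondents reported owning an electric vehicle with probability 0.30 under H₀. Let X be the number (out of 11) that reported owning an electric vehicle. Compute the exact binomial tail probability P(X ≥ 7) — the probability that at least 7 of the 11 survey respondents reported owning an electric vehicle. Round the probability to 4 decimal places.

X ~ Binomial(n=11, p=0.30).
P(X ≥ 7) = Σ_{j=7}^{11} C(11,j)·0.30^j·0.70^{11−j}.
= 0.017328 + 0.003713 + 0.000530 + 0.000045 + 0.000002 = 0.0216.

P = 0.0216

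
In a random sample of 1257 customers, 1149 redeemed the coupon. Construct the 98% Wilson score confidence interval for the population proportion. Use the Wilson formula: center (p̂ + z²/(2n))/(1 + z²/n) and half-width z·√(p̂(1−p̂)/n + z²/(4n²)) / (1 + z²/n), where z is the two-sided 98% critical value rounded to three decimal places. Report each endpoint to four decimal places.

(0.8939, 0.9307)

Here p̂ = 1149/1257 = 0.91408 and z = 2.326 (z² = 5.410276).
Denominator 1 + z²/n = 1 + 5.410276/1257 = 1.004304.
Adjusted center: (0.91408 + z²/(2n))/1.004304 = 0.91231.
Radicand: p̂(1−p̂)/n + z²/(4n²) = 0.000062480 + 0.000000856 = 0.000063336.
Half-width = z·√(radicand)/denom = 2.326·0.007958/1.004304 = 0.01843.
CI: 0.91231 ± 0.01843 = (0.8939, 0.9307).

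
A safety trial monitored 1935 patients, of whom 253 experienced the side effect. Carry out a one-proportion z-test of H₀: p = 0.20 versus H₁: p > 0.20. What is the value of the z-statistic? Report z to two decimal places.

With x = 253 successes in n = 1935, p̂ = 0.13075.
SE₀ = √(0.20·0.80/1935) = 0.009093.
Test statistic: z = -0.06925/0.009093 = -7.62.

z = -7.62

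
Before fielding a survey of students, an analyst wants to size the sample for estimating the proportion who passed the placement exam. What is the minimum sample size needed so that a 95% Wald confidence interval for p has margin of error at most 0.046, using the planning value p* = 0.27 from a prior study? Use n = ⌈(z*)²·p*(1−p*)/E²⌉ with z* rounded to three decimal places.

n = 358

For 95% confidence, z* = 1.960.
p*(1−p*) = 0.1971.
Required n before rounding: 3.841600 × 0.1971 / 0.046² = 357.835.
⌈357.835⌉ = 358.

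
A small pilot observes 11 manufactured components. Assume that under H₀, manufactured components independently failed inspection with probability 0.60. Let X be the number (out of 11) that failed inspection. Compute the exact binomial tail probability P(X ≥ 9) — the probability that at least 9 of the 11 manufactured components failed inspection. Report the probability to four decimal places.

P = 0.1189

X ~ Binomial(n=11, p=0.60).
P(X ≥ 9) = C(11,9)·0.60^9·0.40^2 + C(11,10)·0.60^10·0.40^1 + C(11,11)·0.60^11·0.40^0.
= 0.088684 + 0.026605 + 0.003628 = 0.1189.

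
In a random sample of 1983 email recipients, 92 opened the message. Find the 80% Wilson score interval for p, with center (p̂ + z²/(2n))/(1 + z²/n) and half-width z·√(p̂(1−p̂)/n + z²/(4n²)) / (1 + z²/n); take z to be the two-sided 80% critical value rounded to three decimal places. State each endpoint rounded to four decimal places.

(0.0407, 0.0528)

Here p̂ = 92/1983 = 0.04639 and z = 1.282 (z² = 1.643524).
Denominator 1 + z²/n = 1 + 1.643524/1983 = 1.000829.
Center = (0.04639 + 0.000414)/1.000829 = 0.04677.
Radicand: p̂(1−p̂)/n + z²/(4n²) = 0.000022311 + 0.000000104 = 0.000022415.
Half-width = z·√(radicand)/denom = 1.282·0.004734/1.000829 = 0.00606.
CI: 0.04677 ± 0.00606 = (0.0407, 0.0528).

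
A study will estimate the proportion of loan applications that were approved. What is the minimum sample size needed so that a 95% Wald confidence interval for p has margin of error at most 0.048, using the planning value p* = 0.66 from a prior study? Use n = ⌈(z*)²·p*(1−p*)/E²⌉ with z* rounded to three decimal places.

z* = 1.960 at the 95% level.
p*(1−p*) = 0.66·0.34 = 0.2244.
Required n before rounding: 3.841600 × 0.2244 / 0.048² = 374.156.
Rounding up, n = 375.

n = 375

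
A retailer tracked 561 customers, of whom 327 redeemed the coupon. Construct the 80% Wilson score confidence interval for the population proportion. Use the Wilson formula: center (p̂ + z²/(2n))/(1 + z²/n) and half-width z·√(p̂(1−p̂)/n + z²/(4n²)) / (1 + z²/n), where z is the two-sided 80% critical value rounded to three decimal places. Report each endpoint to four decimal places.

(0.5560, 0.6093)

p̂ = 327/561 = 0.58289; z = 1.282, so z² = 1.643524.
Denominator 1 + z²/n = 1 + 1.643524/561 = 1.002930.
Adjusted center: (0.58289 + z²/(2n))/1.002930 = 0.58265.
Radicand: p̂(1−p̂)/n + z²/(4n²) = 0.000433386 + 0.000001306 = 0.000434692.
Half-width = z·√(radicand)/denom = 1.282·0.020849/1.002930 = 0.02665.
So the interval runs from 0.5560 to 0.6093.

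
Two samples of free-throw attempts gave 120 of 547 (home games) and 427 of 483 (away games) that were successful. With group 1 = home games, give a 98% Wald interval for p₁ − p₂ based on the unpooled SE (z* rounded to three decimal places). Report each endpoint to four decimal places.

(-0.7180, -0.6114)

p̂₁ = 120/547 = 0.21938, p̂₂ = 427/483 = 0.88406; p̂₁ − p̂₂ = -0.66468.
Unpooled SE = √(p̂₁(1−p̂₁)/n₁ + p̂₂(1−p̂₂)/n₂) = √(0.000313074 + 0.000212214) = 0.022919.
z* = 2.326 at the 98% level. Margin = 2.326·0.022919 = 0.05331.
Interval: -0.66468 ± 0.05331 → (-0.7180, -0.6114).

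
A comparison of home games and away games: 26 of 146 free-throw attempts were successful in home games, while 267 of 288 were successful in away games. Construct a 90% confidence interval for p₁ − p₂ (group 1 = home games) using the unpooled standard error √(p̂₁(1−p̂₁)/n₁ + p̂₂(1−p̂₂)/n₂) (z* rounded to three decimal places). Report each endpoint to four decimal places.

p̂₁ = 26/146 = 0.17808, p̂₂ = 267/288 = 0.92708; p̂₁ − p̂₂ = -0.74900.
Unpooled SE = √(p̂₁(1−p̂₁)/n₁ + p̂₂(1−p̂₂)/n₂) = √(0.001002527 + 0.000234722) = 0.035175.
The 90% critical value is z* = 1.645. Margin = 1.645·0.035175 = 0.05786.
So the interval runs from -0.8069 to -0.6911.

(-0.8069, -0.6911)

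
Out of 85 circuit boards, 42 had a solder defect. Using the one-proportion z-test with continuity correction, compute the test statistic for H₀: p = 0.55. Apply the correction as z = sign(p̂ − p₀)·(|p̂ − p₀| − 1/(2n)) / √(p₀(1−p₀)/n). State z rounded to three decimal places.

z = -0.927

Sample proportion p̂ = 42/85 = 0.49412. p̂ − p₀ = -0.055882.
1/(2n) = 0.005882.
Corrected numerator: |-0.055882| − 0.005882 = 0.050000.
Null standard error: √(0.55·0.45/85) = √0.002911765 = 0.053961.
z = (−)0.050000/0.053961 = -0.927.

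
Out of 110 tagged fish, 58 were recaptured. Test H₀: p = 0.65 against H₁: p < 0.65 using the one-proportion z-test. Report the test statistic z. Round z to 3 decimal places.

With x = 58 successes in n = 110, p̂ = 0.52727.
SE₀ = √(0.65·0.35/110) = 0.045477.
z = (p̂ − p₀)/SE = (0.52727 − 0.65)/0.045477 = -2.699.

z = -2.699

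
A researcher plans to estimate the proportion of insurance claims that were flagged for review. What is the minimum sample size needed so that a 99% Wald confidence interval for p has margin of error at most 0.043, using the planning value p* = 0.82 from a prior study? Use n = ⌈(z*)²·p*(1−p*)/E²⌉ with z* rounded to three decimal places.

z* = 2.576 at the 99% level.
p*(1−p*) = 0.82·0.18 = 0.1476.
Required n before rounding: 6.635776 × 0.1476 / 0.043² = 529.714.
⌈529.714⌉ = 530.

n = 530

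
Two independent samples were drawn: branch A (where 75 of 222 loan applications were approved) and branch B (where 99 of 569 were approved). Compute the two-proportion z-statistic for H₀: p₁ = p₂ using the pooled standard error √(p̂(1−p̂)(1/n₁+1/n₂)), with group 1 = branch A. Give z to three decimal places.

Sample proportions: p̂₁ = 75/222 = 0.33784 and p̂₂ = 99/569 = 0.17399.
Pooled p̂ = (75+99)/(222+569) = 174/791 = 0.21997.
SE = √[p̂(1−p̂)(1/n₁+1/n₂)] = √[0.21997·0.78003·(1/222+1/569)] ≈ 0.032779.
z = (p̂₁ − p̂₂)/SE = (0.33784 − 0.17399)/0.032779 = 0.16385/0.032779 = 4.999.

z = 4.999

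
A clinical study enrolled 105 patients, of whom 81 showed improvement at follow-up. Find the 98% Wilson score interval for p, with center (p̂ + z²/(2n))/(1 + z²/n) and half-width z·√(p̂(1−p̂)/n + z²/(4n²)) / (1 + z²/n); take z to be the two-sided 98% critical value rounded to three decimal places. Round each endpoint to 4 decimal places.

(0.6642, 0.8520)

Here p̂ = 81/105 = 0.77143 and z = 2.326 (z² = 5.410276).
Denominator 1 + z²/n = 1 + 5.410276/105 = 1.051526.
Adjusted center: (0.77143 + z²/(2n))/1.051526 = 0.75813.
Radicand: p̂(1−p̂)/n + z²/(4n²) = 0.001679300 + 0.000122682 = 0.001801982.
Half-width = 2.326·√0.001801982/1.051526 = 0.09390.
CI: 0.75813 ± 0.09390 = (0.6642, 0.8520).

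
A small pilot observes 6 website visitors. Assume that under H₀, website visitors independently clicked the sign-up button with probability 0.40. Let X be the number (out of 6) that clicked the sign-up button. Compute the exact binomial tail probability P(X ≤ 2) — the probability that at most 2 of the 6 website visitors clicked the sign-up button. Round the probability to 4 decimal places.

P = 0.5443

X ~ Binomial(n=6, p=0.40).
P(X ≤ 2) = C(6,0)·0.40^0·0.60^6 + C(6,1)·0.40^1·0.60^5 + C(6,2)·0.40^2·0.60^4.
= 0.046656 + 0.186624 + 0.311040 = 0.5443.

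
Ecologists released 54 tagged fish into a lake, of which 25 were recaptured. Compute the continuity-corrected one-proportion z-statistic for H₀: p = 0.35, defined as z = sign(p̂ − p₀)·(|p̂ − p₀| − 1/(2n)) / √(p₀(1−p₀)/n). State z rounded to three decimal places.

p̂ = 25/54 = 0.46296. p̂ − p₀ = 0.112963.
1/(2n) = 0.009259.
Corrected numerator: |0.112963| − 0.009259 = 0.103704.
Under H₀, SE = √(p₀(1−p₀)/n) = √(0.35·0.65/54) = √0.004212963 = 0.064907.
z = (+)0.103704/0.064907 = 1.598.

z = 1.598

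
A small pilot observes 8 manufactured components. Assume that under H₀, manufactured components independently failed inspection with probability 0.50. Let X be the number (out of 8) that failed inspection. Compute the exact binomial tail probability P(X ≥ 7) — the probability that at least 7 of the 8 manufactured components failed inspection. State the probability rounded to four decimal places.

P = 0.0352

X ~ Binomial(n=8, p=0.50).
P(X ≥ 7) = C(8,7)·0.50^7·0.50^1 + C(8,8)·0.50^8·0.50^0.
= 0.031250 + 0.003906 = 0.0352.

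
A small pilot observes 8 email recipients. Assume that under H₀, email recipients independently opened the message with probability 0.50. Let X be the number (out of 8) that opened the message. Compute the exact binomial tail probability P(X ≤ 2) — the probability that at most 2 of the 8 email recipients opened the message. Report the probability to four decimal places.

P = 0.1445

X ~ Binomial(n=8, p=0.50).
P(X ≤ 2) = C(8,0)·0.50^0·0.50^8 + C(8,1)·0.50^1·0.50^7 + C(8,2)·0.50^2·0.50^6.
= 0.003906 + 0.031250 + 0.109375 = 0.1445.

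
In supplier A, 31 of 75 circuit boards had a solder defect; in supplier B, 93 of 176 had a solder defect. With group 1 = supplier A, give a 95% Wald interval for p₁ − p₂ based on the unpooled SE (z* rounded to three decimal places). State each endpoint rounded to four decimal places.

p̂₁ = 31/75 = 0.41333, p̂₂ = 93/176 = 0.52841; p̂₁ − p̂₂ = -0.11508.
SE = √(0.003233185 + 0.001415869) = √0.004649054 = 0.068184.
z* = 1.960 at the 95% level. Margin = 1.960·0.068184 = 0.13364.
CI: -0.11508 ± 0.13364 = (-0.2487, 0.0186).

(-0.2487, 0.0186)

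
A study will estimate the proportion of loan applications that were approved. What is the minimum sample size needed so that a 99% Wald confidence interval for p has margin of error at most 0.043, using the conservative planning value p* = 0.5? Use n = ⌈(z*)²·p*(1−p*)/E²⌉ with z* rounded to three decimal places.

n = 898

z* = 2.576 at the 99% level.
p*(1−p*) = 0.2500.
Required n before rounding: 6.635776 × 0.2500 / 0.043² = 897.211.
⌈897.211⌉ = 898.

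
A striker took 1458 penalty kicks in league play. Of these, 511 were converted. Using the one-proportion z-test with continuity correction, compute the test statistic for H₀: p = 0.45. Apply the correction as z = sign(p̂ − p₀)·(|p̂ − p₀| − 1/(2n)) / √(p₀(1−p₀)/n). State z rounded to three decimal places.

With x = 511 successes in n = 1458, p̂ = 0.35048. p̂ − p₀ = -0.099520.
1/(2n) = 0.000343.
Corrected numerator: |-0.099520| − 0.000343 = 0.099177.
Null standard error: √(0.45·0.55/1458) = √0.000169753 = 0.013029.
z = (−)0.099177/0.013029 = -7.612.

z = -7.612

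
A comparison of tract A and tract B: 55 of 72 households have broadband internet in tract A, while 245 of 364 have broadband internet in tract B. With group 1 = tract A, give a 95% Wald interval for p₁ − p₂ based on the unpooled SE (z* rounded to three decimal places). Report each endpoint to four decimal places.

(-0.0185, 0.2001)

p̂₁ = 0.76389, p̂₂ = 0.67308, so the observed difference is 0.09081.
SE = √(0.002505037 + 0.000604518) = √0.003109555 = 0.055763.
The 95% critical value is z* = 1.960. Margin = 1.960·0.055763 = 0.10930.
So the interval runs from -0.0185 to 0.2001.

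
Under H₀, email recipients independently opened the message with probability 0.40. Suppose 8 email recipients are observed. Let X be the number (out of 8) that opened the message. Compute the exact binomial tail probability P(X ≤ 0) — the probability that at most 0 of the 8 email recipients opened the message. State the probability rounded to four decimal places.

X ~ Binomial(n=8, p=0.40).
P(X ≤ 0) = C(8,0)·0.40^0·0.60^8.
= 0.016796 = 0.0168.

P = 0.0168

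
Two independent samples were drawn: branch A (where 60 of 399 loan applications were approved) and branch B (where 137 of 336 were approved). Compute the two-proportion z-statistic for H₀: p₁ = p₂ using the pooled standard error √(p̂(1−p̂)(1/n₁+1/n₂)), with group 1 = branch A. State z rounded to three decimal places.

Sample proportions: p̂₁ = 60/399 = 0.15038 and p̂₂ = 137/336 = 0.40774.
Pooled p̂ = (60+137)/(399+336) = 197/735 = 0.26803.
Pooled SE = √[0.1961886·0.00548246] ≈ 0.032796.
z = -0.25736/0.032796 = -7.847.

z = -7.847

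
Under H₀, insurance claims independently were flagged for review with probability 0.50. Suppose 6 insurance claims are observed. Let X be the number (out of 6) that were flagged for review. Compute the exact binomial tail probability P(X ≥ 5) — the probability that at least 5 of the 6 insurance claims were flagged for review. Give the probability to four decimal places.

P = 0.1094

X ~ Binomial(n=6, p=0.50).
P(X ≥ 5) = C(6,5)·0.50^5·0.50^1 + C(6,6)·0.50^6·0.50^0.
= 0.093750 + 0.015625 = 0.1094.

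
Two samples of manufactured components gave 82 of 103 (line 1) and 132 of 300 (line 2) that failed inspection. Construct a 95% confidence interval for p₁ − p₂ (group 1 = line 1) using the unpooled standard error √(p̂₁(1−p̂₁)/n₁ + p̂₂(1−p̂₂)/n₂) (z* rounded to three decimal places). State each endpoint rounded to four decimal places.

p̂₁ = 0.79612, p̂₂ = 0.44000, so the observed difference is 0.35612.
SE = √(0.001575874 + 0.000821333) = √0.002397207 = 0.048961.
For 95% confidence, z* = 1.960. Margin of error = 0.09596.
CI: 0.35612 ± 0.09596 = (0.2602, 0.4521).

(0.2602, 0.4521)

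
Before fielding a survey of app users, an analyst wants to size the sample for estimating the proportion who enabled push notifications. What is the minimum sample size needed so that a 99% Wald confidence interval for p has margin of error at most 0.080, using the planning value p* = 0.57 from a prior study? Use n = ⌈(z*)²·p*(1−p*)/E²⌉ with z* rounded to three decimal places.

n = 255

The 99% critical value is z* = 2.576.
p*(1−p*) = 0.57·0.43 = 0.2451.
Required n before rounding: 6.635776 × 0.2451 / 0.080² = 254.129.
⌈254.129⌉ = 255.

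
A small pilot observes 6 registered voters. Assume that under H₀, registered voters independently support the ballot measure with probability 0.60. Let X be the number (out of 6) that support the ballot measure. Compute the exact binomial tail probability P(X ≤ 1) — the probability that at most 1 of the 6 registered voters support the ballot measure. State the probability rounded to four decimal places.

P = 0.0410

X is binomial with n = 6 and p = 0.60.
P(X ≤ 1) = C(6,0)·0.60^0·0.40^6 + C(6,1)·0.60^1·0.40^5.
= 0.004096 + 0.036864 = 0.0410.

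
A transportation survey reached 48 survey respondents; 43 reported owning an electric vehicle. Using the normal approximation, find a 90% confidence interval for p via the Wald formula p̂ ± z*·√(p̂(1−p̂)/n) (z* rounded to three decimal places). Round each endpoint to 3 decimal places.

The sample proportion is 43/48 = 0.89583.
SE(p̂) = √(0.89583·0.10417/48) = 0.044092.
z* = 1.645 at the 90% level.
Margin = 1.645·0.044092 = 0.07253.
So the interval runs from 0.823 to 0.968.

(0.823, 0.968)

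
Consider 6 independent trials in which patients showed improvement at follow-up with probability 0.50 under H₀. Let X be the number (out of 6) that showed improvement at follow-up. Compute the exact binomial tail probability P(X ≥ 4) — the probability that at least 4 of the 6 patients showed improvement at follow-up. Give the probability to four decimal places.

P = 0.3438

X ~ Binomial(n=6, p=0.50).
P(X ≥ 4) = C(6,4)·0.50^4·0.50^2 + C(6,5)·0.50^5·0.50^1 + C(6,6)·0.50^6·0.50^0.
= 0.234375 + 0.093750 + 0.015625 = 0.3438.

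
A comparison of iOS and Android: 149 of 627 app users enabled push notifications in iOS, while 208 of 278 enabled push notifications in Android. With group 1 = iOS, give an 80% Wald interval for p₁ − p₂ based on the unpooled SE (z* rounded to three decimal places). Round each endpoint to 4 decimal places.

(-0.5504, -0.4707)

p̂₁ = 149/627 = 0.23764, p̂₂ = 208/278 = 0.74820; p̂₁ − p̂₂ = -0.51056.
Unpooled SE = √(p̂₁(1−p̂₁)/n₁ + p̂₂(1−p̂₂)/n₂) = √(0.000288943 + 0.000677684) = 0.031091.
For 80% confidence, z* = 1.282. Margin = 1.282·0.031091 = 0.03986.
Interval: -0.51056 ± 0.03986 → (-0.5504, -0.4707).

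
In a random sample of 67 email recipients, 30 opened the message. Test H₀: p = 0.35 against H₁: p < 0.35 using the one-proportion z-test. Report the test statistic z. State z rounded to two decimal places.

The sample proportion is 30/67 = 0.44776.
SE₀ = √(0.35·0.65/67) = 0.058271.
z = (0.44776 − 0.35)/0.058271 = 0.09776/0.058271 = 1.68.

z = 1.68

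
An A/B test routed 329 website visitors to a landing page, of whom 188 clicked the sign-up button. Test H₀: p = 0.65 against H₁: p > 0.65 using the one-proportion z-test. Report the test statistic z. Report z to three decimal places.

With x = 188 successes in n = 329, p̂ = 0.57143.
Under H₀, SE = √(p₀(1−p₀)/n) = √(0.65·0.35/329) = √0.000691489 = 0.026296.
z = (0.57143 − 0.65)/0.026296 = -0.07857/0.026296 = -2.988.

z = -2.988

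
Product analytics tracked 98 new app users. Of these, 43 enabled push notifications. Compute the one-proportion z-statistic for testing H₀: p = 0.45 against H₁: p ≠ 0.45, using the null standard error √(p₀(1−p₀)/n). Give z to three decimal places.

z = -0.223

With x = 43 successes in n = 98, p̂ = 0.43878.
SE₀ = √(0.45·0.55/98) = 0.050254.
z = (p̂ − p₀)/SE = (0.43878 − 0.45)/0.050254 = -0.223.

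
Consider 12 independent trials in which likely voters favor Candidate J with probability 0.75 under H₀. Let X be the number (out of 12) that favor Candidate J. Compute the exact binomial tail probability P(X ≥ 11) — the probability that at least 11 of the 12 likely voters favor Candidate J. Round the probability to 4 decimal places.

X ~ Binomial(n=12, p=0.75).
P(X ≥ 11) = C(12,11)·0.75^11·0.25^1 + C(12,12)·0.75^12·0.25^0.
= 0.126705 + 0.031676 = 0.1584.

P = 0.1584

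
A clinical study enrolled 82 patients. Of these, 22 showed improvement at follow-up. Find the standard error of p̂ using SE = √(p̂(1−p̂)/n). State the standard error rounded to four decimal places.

SE = 0.0489

The sample proportion is 22/82 = 0.26829.
p̂(1−p̂) = 0.26829·0.73171 = 0.196310.
SE = √(0.196310/82) = √0.002394024 = 0.0489.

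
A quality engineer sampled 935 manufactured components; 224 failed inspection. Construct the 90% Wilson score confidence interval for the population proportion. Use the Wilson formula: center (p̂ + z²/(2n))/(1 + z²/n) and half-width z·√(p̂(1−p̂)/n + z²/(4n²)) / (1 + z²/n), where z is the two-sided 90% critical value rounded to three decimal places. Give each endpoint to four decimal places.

p̂ = 224/935 = 0.23957; z = 1.645, so z² = 2.706025.
1 + z²/n = 1.002894.
Adjusted center: (0.23957 + z²/(2n))/1.002894 = 0.24032.
Radicand: p̂(1−p̂)/n + z²/(4n²) = 0.000194842 + 0.000000774 = 0.000195616.
Half-width = z·√(radicand)/denom = 1.645·0.013986/1.002894 = 0.02294.
Interval: 0.24032 ± 0.02294 → (0.2174, 0.2633).

(0.2174, 0.2633)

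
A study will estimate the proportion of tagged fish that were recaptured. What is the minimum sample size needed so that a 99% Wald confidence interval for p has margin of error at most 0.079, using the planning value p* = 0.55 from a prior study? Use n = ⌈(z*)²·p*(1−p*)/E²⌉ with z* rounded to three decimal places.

n = 264

z* = 2.576 at the 99% level.
p*(1−p*) = 0.2475.
Required n before rounding: 6.635776 × 0.2475 / 0.079² = 263.156.
⌈263.156⌉ = 264.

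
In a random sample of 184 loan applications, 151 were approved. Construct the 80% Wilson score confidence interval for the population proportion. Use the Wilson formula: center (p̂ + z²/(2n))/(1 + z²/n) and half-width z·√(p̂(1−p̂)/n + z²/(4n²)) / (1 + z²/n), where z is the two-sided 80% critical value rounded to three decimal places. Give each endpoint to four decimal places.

(0.7816, 0.8540)

p̂ = 151/184 = 0.82065; z = 1.282, so z² = 1.643524.
1 + z²/n = 1.008932.
Center = (0.82065 + 0.004466)/1.008932 = 0.81781.
Radicand: p̂(1−p̂)/n + z²/(4n²) = 0.000799903 + 0.000012136 = 0.000812039.
Half-width = 1.282·√0.000812039/1.008932 = 0.03621.
Interval: 0.81781 ± 0.03621 → (0.7816, 0.8540).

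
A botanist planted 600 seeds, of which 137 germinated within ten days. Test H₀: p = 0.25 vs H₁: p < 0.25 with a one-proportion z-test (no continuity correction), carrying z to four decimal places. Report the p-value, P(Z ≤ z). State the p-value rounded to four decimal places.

The sample proportion is 137/600 = 0.22833.
Null standard error: √(0.25·0.75/600) = √0.000312500 = 0.017678.
Test statistic (full precision, shown to 4 dp): z = (137/600 − 0.25)/SE₀ ≈ -1.2257.
From the standard normal, P(Z ≤ z) = 0.1102.

p-value = 0.1102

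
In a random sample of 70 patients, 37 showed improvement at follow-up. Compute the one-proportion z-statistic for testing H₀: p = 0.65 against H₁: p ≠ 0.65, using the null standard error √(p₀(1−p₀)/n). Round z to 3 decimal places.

z = -2.130

With x = 37 successes in n = 70, p̂ = 0.52857.
SE₀ = √(0.65·0.35/70) = 0.057009.
Test statistic: z = -0.12143/0.057009 = -2.130.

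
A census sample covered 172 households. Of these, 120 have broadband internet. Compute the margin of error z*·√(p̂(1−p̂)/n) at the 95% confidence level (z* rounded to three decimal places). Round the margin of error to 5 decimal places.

p̂ = 120/172 = 0.69767.
Standard error of p̂: √(0.210925/172) = √0.001226307 = 0.035019.
z* = 1.960 at the 95% level.
ME = 1.960·0.035019 = 0.06864.

ME = 0.06864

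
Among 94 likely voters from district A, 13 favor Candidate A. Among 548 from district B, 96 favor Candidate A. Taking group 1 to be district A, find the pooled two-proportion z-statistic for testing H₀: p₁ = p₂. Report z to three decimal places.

Sample proportions: p̂₁ = 13/94 = 0.13830 and p̂₂ = 96/548 = 0.17518.
Pooled p̂ = (13+96)/(94+548) = 109/642 = 0.16978.
SE = √[p̂(1−p̂)(1/n₁+1/n₂)] = √[0.16978·0.83022·(1/94+1/548)] ≈ 0.041914.
z = -0.03688/0.041914 = -0.880.

z = -0.880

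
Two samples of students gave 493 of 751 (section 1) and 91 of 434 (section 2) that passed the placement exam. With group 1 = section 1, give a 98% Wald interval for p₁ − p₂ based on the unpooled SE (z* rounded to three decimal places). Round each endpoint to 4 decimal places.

(0.3860, 0.5075)

p̂₁ = 0.65646, p̂₂ = 0.20968, so the observed difference is 0.44678.
Unpooled SE = √(p̂₁(1−p̂₁)/n₁ + p̂₂(1−p̂₂)/n₂) = √(0.000300294 + 0.000381827) = 0.026117.
For 98% confidence, z* = 2.326. Margin = 2.326·0.026117 = 0.06075.
Interval: 0.44678 ± 0.06075 → (0.3860, 0.5075).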